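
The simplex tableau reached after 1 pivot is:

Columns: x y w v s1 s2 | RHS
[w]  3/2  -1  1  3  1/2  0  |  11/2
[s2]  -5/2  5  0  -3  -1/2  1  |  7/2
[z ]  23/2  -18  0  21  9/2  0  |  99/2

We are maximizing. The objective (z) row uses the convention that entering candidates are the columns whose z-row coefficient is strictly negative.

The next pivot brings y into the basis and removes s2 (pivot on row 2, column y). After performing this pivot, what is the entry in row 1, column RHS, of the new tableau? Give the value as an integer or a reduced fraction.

Pivot element is row 2, column y: 5.
Normalize row 2: new (row 2, RHS) = (7/2)/5 = 7/10.
row 1 ← row 1 − (-1)·(new row 2): 11/2 − (-1)·(7/10) = 31/5.

31/5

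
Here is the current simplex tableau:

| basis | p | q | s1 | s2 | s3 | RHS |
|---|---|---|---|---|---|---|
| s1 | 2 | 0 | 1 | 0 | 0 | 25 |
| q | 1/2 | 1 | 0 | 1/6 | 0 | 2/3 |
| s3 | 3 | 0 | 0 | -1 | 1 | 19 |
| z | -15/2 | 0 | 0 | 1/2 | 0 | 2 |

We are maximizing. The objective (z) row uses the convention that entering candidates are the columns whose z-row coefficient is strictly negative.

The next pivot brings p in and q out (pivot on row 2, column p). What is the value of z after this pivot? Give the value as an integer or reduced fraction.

12

Minimum ratio for p: (2/3)/(1/2) = 4/3.
z changes by −(z-row coeff of p)·ratio = −(-15/2)·(4/3) = 10.
New z = 2 + 10 = 12.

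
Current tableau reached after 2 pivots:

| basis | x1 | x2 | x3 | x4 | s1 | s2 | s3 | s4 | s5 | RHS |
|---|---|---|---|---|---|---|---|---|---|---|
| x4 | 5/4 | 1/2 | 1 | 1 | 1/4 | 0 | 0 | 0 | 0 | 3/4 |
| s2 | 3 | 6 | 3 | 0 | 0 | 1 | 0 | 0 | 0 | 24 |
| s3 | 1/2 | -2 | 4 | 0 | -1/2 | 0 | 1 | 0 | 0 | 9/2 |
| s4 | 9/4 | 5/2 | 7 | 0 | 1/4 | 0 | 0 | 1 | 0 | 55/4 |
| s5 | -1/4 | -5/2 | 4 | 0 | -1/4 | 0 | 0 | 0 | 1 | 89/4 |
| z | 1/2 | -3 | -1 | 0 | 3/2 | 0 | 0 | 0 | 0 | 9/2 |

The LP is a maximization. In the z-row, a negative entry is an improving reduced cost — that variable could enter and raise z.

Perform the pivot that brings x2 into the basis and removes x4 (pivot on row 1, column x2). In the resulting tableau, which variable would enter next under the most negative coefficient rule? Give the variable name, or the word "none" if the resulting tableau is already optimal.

Pivot element 1/2. New z-row = old z-row − (-3)·(row 1/(1/2)).
Updated z-row coefficients: x1: 8, x2: 0, x3: 5, x4: 6, s1: 3, s2: 0, s3: 0, s4: 0, s5: 0.
No coefficient is strictly negative; the tableau after this pivot is optimal.

none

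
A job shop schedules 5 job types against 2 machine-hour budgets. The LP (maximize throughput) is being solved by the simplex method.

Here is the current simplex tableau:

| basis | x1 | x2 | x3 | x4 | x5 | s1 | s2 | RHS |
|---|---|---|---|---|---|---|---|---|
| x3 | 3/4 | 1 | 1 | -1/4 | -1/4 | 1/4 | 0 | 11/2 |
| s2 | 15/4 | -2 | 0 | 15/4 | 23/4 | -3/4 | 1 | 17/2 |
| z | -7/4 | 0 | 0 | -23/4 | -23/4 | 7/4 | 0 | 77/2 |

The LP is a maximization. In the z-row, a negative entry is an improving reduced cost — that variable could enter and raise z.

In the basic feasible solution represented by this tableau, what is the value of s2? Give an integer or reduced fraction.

17/2

s2 is basic (row 2); its value is the RHS of that row: 17/2.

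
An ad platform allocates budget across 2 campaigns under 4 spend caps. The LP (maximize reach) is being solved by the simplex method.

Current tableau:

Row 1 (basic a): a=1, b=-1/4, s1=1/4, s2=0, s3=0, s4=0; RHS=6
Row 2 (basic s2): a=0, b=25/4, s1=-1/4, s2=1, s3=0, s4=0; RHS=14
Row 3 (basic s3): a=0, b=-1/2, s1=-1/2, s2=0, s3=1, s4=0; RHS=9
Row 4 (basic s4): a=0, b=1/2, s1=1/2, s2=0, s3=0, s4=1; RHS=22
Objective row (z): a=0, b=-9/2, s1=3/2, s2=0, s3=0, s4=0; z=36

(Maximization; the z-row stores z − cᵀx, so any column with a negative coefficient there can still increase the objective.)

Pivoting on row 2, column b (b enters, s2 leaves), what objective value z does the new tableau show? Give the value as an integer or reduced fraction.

Minimum ratio for b: 14/(25/4) = 56/25.
z changes by −(z-row coeff of b)·ratio = −(-9/2)·(56/25) = 252/25.
New z = 36 + (252/25) = 1152/25.

1152/25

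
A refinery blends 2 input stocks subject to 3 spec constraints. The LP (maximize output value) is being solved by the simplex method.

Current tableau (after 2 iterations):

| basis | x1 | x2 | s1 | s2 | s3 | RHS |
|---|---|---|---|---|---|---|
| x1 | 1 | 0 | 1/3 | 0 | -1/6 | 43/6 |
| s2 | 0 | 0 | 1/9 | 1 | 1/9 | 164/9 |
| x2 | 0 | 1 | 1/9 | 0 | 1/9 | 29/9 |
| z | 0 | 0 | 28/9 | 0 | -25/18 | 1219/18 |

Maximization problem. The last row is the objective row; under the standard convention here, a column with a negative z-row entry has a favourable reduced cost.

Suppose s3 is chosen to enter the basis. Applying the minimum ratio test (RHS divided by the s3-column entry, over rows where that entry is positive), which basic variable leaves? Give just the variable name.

Ratios: row 1 (x1): entry -1/6 ≤ 0, skip; row 2 (s2): (164/9)/(1/9) = 164; row 3 (x2): (29/9)/(1/9) = 29.
Minimum ratio 29 is in the x2 row, so x2 leaves.

x2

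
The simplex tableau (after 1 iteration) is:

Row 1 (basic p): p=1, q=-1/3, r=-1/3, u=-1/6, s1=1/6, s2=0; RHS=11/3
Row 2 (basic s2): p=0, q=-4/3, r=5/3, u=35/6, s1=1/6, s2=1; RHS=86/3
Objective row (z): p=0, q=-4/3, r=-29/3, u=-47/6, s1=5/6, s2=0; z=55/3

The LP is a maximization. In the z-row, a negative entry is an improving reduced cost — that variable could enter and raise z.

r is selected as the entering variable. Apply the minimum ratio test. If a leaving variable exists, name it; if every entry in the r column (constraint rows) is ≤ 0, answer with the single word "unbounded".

s2

Ratios: row 1 (p): entry -1/3 ≤ 0, skip; row 2 (s2): (86/3)/(5/3) = 86/5.
Minimum ratio is in the s2 row, so s2 leaves.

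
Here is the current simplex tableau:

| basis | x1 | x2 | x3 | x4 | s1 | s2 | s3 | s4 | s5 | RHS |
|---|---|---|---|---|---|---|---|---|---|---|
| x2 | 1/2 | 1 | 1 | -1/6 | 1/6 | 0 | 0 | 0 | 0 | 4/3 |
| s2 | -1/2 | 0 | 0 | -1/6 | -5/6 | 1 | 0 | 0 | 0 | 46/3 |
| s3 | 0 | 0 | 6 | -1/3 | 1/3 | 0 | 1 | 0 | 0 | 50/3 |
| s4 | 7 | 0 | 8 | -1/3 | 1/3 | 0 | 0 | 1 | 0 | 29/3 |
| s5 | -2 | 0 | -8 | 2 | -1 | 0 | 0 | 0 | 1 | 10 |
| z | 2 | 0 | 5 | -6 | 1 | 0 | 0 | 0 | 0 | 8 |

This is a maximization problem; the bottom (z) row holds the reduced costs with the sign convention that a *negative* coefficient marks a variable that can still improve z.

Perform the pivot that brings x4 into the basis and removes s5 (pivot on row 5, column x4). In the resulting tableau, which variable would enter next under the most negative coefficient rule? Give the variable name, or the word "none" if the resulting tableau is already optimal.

Pivot element 2. New z-row = old z-row − (-6)·(row 5/2).
Updated z-row coefficients: x1: -4, x2: 0, x3: -19, x4: 0, s1: -2, s2: 0, s3: 0, s4: 0, s5: 3.
The most negative is -19 in column x3, so x3 would enter next.

x3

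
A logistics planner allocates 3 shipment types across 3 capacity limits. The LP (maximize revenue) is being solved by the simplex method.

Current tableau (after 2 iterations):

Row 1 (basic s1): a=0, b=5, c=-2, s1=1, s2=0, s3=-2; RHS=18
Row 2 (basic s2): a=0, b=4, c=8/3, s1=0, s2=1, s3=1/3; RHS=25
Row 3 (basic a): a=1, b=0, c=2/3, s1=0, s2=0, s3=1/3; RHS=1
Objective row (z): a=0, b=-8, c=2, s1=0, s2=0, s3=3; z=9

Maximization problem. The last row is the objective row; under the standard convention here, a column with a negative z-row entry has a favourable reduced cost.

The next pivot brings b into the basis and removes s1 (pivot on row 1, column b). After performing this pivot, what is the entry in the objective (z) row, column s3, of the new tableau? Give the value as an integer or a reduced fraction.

Pivot element is row 1, column b: 5.
Normalize row 1: new (row 1, s3) = (-2)/5 = -2/5.
z-row ← z-row − (-8)·(new row 1): 3 − (-8)·(-2/5) = -1/5.

-1/5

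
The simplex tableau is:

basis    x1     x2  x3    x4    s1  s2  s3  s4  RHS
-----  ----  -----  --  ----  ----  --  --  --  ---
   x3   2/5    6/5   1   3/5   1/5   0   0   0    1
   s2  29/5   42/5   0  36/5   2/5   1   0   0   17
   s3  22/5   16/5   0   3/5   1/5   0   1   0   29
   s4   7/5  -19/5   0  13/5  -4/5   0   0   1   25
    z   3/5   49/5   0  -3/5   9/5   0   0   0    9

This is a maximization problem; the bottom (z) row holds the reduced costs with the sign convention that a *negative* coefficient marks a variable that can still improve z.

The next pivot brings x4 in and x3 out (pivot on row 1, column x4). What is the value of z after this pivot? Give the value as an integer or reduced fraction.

10

Minimum ratio for x4: 1/(3/5) = 5/3.
z changes by −(z-row coeff of x4)·ratio = −(-3/5)·(5/3) = 1.
New z = 9 + 1 = 10.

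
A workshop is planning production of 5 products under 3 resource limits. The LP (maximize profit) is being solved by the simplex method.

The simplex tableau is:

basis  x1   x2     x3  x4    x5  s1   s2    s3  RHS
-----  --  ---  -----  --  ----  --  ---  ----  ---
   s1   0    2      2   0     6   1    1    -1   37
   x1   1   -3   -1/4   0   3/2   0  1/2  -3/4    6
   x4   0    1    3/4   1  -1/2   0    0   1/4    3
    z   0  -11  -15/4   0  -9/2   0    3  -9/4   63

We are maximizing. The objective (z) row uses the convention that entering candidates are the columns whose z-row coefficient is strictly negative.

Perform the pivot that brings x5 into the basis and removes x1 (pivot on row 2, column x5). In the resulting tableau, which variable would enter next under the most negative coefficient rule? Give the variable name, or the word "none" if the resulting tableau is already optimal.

x2

Pivot element 3/2. New z-row = old z-row − (-9/2)·(row 2/(3/2)).
Updated z-row coefficients: x1: 3, x2: -20, x3: -9/2, x4: 0, x5: 0, s1: 0, s2: 9/2, s3: -9/2.
The most negative is -20 in column x2, so x2 would enter next.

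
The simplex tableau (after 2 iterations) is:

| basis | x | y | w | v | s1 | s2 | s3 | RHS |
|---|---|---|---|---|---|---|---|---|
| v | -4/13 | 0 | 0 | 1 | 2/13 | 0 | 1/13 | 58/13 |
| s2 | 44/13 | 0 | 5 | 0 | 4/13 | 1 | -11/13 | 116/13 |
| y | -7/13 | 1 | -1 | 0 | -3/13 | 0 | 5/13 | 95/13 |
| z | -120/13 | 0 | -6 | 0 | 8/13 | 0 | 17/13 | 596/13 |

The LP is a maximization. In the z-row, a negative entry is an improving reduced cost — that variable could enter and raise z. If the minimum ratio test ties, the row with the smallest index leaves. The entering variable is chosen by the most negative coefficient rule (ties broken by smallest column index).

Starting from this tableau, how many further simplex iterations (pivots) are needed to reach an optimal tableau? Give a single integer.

pivot: x in, s2 out → z = 772/11
pivot: s3 in, y out → z = 1156/11
No improving column remains; optimal.

2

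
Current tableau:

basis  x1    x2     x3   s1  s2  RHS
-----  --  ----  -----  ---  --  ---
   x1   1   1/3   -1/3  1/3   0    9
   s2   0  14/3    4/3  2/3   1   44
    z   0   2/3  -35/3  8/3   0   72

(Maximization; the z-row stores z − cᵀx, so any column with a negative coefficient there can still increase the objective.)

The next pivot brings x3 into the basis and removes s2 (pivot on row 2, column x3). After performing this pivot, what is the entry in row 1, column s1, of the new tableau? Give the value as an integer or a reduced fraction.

Pivot element is row 2, column x3: 4/3.
Normalize row 2: new (row 2, s1) = (2/3)/(4/3) = 1/2.
row 1 ← row 1 − (-1/3)·(new row 2): 1/3 − (-1/3)·(1/2) = 1/2.

1/2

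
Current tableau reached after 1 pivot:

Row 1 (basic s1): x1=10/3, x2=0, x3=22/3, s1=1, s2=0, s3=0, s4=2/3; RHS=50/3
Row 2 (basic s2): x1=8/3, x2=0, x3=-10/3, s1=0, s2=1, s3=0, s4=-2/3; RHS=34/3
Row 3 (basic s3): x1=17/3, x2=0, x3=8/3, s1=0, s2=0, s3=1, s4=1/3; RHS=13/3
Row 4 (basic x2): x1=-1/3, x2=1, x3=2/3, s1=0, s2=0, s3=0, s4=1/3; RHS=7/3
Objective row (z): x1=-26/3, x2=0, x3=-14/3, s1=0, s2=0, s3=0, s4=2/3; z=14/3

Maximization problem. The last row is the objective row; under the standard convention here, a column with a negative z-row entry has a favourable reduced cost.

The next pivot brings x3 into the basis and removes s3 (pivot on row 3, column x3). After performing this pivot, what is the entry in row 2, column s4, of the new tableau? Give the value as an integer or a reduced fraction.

-1/4

Pivot element is row 3, column x3: 8/3.
Normalize row 3: new (row 3, s4) = (1/3)/(8/3) = 1/8.
row 2 ← row 2 − (-10/3)·(new row 3): -2/3 − (-10/3)·(1/8) = -1/4.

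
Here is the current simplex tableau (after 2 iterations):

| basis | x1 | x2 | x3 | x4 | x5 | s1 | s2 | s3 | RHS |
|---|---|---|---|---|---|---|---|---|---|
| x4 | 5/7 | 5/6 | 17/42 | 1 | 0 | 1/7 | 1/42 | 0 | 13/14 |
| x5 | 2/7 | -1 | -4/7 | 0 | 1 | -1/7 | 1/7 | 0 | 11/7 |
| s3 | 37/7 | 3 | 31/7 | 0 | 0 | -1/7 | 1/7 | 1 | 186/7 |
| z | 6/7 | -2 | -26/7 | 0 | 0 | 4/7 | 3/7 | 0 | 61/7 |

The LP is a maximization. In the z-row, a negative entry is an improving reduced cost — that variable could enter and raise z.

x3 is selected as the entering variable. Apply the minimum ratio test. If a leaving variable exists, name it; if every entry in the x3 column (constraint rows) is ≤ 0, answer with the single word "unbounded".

Ratios: row 1 (x4): (13/14)/(17/42) = 39/17; row 2 (x5): entry -4/7 ≤ 0, skip; row 3 (s3): (186/7)/(31/7) = 6.
Minimum ratio is in the x4 row, so x4 leaves.

x4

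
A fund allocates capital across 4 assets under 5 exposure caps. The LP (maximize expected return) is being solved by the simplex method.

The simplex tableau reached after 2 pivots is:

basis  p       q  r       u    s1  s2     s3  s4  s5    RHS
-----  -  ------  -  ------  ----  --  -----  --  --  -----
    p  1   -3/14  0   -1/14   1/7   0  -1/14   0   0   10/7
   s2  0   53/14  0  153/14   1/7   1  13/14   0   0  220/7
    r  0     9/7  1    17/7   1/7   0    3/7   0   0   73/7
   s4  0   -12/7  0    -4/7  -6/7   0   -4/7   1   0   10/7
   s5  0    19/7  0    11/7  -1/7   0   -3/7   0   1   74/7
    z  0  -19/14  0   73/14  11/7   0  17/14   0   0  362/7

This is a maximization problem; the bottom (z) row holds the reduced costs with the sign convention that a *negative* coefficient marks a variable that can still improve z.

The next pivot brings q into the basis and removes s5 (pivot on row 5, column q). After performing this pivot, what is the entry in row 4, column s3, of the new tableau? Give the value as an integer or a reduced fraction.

-16/19

Pivot element is row 5, column q: 19/7.
Normalize row 5: new (row 5, s3) = (-3/7)/(19/7) = -3/19.
row 4 ← row 4 − (-12/7)·(new row 5): -4/7 − (-12/7)·(-3/19) = -16/19.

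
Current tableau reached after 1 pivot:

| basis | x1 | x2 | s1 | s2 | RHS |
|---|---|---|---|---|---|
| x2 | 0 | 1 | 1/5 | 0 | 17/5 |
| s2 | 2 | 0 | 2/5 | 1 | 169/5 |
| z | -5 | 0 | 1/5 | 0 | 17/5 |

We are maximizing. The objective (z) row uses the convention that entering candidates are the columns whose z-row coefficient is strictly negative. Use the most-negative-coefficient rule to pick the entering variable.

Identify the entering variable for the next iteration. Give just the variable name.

Objective-row coefficients: x1: -5, x2: 0, s1: 1/5, s2: 0.
The most negative is -5 in column x1, so x1 enters.

x1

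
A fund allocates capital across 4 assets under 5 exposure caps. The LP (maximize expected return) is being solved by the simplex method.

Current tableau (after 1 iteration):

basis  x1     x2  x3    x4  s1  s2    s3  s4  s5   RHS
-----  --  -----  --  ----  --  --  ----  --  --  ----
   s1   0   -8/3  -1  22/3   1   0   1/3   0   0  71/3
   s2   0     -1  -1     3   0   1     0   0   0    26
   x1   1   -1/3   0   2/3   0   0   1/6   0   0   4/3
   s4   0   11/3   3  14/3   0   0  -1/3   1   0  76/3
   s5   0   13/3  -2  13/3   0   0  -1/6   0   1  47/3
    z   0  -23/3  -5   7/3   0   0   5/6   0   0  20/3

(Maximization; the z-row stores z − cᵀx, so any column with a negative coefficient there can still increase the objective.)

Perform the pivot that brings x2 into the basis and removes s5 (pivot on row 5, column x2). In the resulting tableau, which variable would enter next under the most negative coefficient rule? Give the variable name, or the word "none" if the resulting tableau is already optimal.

x3

Pivot element 13/3. New z-row = old z-row − (-23/3)·(row 5/(13/3)).
Updated z-row coefficients: x1: 0, x2: 0, x3: -111/13, x4: 10, s1: 0, s2: 0, s3: 7/13, s4: 0, s5: 23/13.
The most negative is -111/13 in column x3, so x3 would enter next.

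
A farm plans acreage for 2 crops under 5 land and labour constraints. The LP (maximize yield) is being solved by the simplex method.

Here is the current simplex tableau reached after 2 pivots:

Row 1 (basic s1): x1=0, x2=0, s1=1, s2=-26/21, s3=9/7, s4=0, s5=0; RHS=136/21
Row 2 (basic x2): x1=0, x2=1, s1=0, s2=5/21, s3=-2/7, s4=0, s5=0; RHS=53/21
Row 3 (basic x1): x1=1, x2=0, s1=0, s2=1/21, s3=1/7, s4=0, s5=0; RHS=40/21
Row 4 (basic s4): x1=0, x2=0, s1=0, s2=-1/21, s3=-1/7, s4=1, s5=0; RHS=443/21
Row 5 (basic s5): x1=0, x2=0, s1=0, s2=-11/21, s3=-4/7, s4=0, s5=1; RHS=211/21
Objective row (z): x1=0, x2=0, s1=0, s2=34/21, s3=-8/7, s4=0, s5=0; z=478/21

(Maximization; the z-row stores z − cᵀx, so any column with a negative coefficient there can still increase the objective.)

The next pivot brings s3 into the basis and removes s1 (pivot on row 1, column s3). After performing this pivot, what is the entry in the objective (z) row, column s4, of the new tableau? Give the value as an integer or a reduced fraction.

Pivot element is row 1, column s3: 9/7.
Normalize row 1: new (row 1, s4) = 0/(9/7) = 0.
z-row ← z-row − (-8/7)·(new row 1): 0 − (-8/7)·0 = 0.

0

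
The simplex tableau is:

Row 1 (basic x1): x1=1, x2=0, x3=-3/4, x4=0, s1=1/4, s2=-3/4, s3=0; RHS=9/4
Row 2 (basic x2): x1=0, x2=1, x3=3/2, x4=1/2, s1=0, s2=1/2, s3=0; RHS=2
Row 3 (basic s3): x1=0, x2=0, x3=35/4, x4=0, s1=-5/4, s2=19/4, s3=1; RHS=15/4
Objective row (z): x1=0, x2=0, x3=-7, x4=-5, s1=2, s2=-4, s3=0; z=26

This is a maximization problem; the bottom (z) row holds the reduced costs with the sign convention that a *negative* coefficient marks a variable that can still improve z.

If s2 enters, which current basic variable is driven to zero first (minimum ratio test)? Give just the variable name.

s3

Ratios: row 1 (x1): entry -3/4 ≤ 0, skip; row 2 (x2): 2/(1/2) = 4; row 3 (s3): (15/4)/(19/4) = 15/19.
Minimum ratio 15/19 is in the s3 row, so s3 leaves.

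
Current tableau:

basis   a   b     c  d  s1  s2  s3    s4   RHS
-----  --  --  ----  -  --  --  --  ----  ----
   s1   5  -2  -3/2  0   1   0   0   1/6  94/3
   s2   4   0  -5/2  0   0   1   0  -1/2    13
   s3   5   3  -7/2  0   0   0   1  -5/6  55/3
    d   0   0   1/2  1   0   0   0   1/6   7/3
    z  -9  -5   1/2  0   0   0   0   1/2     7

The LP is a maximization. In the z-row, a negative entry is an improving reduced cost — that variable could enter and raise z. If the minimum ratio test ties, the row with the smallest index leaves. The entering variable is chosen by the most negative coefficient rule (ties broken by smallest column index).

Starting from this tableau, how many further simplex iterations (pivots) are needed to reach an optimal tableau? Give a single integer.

3

pivot: a in, s2 out → z = 145/4
pivot: c in, d out → z = 361/6
pivot: b in, s3 out → z = 599/9
No improving column remains; optimal.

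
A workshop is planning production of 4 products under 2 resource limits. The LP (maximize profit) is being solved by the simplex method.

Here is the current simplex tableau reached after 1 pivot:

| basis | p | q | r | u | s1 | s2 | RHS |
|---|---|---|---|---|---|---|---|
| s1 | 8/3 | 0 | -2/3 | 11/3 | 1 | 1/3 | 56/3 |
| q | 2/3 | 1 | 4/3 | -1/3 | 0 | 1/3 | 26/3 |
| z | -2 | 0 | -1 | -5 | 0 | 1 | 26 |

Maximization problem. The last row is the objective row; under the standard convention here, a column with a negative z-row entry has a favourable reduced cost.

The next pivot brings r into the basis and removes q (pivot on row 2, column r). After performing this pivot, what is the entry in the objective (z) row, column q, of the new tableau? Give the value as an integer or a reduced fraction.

3/4

Pivot element is row 2, column r: 4/3.
Normalize row 2: new (row 2, q) = 1/(4/3) = 3/4.
z-row ← z-row − (-1)·(new row 2): 0 − (-1)·(3/4) = 3/4.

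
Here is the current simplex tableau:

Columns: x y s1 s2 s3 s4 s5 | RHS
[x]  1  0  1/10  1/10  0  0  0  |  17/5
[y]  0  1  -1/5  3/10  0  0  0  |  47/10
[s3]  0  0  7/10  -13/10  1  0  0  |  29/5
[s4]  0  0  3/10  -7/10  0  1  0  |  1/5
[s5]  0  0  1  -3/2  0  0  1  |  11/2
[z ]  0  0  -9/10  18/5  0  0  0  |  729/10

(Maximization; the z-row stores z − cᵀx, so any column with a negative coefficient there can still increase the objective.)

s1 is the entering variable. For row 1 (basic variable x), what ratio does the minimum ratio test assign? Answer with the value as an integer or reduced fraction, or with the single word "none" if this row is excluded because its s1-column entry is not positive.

Ratio = RHS / (s1 entry) = (17/5) / (1/10) = 34.

34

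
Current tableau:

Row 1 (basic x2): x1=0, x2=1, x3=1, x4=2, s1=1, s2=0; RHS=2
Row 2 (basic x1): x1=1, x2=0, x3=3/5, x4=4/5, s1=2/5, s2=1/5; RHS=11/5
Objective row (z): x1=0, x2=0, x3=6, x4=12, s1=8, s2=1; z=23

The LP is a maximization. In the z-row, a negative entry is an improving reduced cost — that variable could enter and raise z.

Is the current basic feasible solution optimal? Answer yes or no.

No objective-row coefficient is strictly negative, so no entering variable exists; the tableau is optimal.

yes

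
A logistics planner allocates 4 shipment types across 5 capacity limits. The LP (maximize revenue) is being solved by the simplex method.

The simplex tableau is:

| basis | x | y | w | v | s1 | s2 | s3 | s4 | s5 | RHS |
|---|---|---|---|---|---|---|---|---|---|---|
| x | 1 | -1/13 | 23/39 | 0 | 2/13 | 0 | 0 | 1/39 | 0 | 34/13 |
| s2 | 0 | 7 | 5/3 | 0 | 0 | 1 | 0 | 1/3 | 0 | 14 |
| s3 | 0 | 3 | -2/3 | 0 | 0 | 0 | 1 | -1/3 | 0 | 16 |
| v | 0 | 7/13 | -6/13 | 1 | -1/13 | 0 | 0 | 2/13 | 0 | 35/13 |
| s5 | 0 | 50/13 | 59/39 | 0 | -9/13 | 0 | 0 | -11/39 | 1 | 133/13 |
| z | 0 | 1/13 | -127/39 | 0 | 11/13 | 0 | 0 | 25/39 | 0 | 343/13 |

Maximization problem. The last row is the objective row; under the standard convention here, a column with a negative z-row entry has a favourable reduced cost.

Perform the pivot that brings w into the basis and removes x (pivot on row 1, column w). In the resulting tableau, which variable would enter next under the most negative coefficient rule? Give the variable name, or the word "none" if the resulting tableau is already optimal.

y

Pivot element 23/39. New z-row = old z-row − (-127/39)·(row 1/(23/39)).
Updated z-row coefficients: x: 127/23, y: -8/23, w: 0, v: 0, s1: 39/23, s2: 0, s3: 0, s4: 18/23, s5: 0.
The most negative is -8/23 in column y, so y would enter next.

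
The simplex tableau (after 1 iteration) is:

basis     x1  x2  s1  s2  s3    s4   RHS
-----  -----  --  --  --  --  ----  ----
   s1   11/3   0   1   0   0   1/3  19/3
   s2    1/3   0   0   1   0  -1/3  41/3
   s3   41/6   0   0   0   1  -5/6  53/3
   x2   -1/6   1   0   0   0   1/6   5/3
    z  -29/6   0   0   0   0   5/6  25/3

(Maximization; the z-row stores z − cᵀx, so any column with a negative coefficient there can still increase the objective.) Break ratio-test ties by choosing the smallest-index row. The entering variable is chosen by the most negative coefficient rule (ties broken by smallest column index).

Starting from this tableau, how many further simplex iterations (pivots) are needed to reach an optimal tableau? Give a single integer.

1

pivot: x1 in, s1 out → z = 367/22
No improving column remains; optimal.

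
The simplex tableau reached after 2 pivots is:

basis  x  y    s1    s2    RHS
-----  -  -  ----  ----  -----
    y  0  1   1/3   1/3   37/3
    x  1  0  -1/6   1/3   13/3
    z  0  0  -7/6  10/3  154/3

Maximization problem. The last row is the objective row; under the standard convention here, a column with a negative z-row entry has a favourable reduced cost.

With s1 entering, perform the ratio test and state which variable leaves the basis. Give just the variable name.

y

Ratios: row 1 (y): (37/3)/(1/3) = 37; row 2 (x): entry -1/6 ≤ 0, skip.
Minimum ratio 37 is in the y row, so y leaves.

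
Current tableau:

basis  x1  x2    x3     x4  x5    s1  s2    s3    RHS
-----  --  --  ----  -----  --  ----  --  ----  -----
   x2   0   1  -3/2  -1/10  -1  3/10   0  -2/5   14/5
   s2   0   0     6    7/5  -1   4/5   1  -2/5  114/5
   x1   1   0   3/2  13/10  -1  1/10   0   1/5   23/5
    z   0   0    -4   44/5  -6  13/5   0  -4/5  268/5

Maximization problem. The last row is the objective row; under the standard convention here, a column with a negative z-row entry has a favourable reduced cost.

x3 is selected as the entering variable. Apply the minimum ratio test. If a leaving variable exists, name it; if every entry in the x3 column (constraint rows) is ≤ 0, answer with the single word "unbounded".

Ratios: row 1 (x2): entry -3/2 ≤ 0, skip; row 2 (s2): (114/5)/6 = 19/5; row 3 (x1): (23/5)/(3/2) = 46/15.
Minimum ratio is in the x1 row, so x1 leaves.

x1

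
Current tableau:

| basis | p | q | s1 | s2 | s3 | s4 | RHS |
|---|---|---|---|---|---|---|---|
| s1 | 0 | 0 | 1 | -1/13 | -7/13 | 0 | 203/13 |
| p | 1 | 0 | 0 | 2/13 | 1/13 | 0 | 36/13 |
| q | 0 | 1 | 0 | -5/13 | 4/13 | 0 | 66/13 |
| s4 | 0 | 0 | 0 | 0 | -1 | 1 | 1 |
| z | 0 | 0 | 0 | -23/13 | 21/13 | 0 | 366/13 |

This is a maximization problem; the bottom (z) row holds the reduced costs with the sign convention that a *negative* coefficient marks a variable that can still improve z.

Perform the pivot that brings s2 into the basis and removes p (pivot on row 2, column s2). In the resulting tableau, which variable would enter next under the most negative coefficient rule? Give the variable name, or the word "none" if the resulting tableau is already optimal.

Pivot element 2/13. New z-row = old z-row − (-23/13)·(row 2/(2/13)).
Updated z-row coefficients: p: 23/2, q: 0, s1: 0, s2: 0, s3: 5/2, s4: 0.
No coefficient is strictly negative; the tableau after this pivot is optimal.

none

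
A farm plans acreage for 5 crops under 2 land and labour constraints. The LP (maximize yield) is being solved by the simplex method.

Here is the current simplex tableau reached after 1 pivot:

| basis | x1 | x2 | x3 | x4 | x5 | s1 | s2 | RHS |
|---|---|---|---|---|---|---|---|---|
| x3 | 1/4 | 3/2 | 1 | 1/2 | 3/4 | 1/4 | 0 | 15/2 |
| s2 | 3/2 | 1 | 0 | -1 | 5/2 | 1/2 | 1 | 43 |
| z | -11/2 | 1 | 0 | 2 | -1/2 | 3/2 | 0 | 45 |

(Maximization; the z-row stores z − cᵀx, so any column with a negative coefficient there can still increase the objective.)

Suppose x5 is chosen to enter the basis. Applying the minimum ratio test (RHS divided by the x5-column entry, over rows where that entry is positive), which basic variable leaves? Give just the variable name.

x3

Ratios: row 1 (x3): (15/2)/(3/4) = 10; row 2 (s2): 43/(5/2) = 86/5.
Minimum ratio 10 is in the x3 row, so x3 leaves.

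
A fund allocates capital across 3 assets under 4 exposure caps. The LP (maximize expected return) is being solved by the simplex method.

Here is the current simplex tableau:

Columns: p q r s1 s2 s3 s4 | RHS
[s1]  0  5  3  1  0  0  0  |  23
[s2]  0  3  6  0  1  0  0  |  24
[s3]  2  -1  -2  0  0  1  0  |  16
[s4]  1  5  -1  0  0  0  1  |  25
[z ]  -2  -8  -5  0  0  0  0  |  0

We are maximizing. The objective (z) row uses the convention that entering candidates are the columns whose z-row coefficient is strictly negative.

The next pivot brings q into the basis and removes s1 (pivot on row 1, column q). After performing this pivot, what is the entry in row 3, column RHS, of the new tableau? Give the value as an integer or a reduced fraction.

Pivot element is row 1, column q: 5.
Normalize row 1: new (row 1, RHS) = 23/5 = 23/5.
row 3 ← row 3 − (-1)·(new row 1): 16 − (-1)·(23/5) = 103/5.

103/5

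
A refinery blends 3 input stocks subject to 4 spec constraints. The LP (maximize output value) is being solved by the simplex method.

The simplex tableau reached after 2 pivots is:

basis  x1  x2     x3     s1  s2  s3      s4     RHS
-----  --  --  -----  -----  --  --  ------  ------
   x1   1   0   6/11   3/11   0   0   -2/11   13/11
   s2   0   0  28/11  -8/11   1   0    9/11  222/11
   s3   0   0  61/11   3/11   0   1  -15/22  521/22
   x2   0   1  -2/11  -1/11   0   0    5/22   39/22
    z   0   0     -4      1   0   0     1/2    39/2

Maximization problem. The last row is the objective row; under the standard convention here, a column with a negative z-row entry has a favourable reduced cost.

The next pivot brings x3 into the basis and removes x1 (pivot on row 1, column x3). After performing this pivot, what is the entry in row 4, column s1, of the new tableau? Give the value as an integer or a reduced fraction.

Pivot element is row 1, column x3: 6/11.
Normalize row 1: new (row 1, s1) = (3/11)/(6/11) = 1/2.
row 4 ← row 4 − (-2/11)·(new row 1): -1/11 − (-2/11)·(1/2) = 0.

0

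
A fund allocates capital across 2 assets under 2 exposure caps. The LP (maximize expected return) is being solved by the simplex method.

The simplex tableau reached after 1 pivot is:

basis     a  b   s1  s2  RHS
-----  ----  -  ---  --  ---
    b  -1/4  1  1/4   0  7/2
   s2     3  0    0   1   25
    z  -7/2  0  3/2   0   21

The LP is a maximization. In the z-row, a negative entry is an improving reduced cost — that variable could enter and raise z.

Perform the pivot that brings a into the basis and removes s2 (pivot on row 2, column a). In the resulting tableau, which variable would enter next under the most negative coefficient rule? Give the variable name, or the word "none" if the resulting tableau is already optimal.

none

Pivot element 3. New z-row = old z-row − (-7/2)·(row 2/3).
Updated z-row coefficients: a: 0, b: 0, s1: 3/2, s2: 7/6.
No coefficient is strictly negative; the tableau after this pivot is optimal.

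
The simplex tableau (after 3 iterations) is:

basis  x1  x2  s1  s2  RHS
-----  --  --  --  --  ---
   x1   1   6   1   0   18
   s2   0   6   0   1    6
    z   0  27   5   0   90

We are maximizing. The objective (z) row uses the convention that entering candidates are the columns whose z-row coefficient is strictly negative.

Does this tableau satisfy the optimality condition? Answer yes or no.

No objective-row coefficient is strictly negative, so no entering variable exists; the tableau is optimal.

yes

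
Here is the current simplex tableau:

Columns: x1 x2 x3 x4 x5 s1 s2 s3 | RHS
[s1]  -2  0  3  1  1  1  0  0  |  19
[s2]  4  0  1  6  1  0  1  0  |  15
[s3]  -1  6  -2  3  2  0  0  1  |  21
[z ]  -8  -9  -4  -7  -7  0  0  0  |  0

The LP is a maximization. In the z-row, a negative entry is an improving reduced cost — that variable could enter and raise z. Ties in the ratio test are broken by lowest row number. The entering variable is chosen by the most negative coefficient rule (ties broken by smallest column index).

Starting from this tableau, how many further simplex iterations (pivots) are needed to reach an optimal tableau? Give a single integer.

pivot: x2 in, s3 out → z = 63/2
pivot: x1 in, s2 out → z = 537/8
pivot: x3 in, s1 out → z = 715/7
No improving column remains; optimal.

3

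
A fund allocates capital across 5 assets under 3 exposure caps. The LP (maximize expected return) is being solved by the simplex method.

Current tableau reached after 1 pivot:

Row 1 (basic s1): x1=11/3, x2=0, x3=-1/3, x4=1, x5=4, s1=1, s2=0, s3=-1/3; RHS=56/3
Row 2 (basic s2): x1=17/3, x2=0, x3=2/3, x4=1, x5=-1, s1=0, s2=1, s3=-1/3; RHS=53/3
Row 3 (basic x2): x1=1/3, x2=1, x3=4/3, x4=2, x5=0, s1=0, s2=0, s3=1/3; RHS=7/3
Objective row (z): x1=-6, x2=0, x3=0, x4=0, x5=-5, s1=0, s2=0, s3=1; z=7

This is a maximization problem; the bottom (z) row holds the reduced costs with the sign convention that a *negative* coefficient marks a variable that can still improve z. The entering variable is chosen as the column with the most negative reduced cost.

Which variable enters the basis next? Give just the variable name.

x1

Objective-row coefficients: x1: -6, x2: 0, x3: 0, x4: 0, x5: -5, s1: 0, s2: 0, s3: 1.
The most negative is -6 in column x1, so x1 enters.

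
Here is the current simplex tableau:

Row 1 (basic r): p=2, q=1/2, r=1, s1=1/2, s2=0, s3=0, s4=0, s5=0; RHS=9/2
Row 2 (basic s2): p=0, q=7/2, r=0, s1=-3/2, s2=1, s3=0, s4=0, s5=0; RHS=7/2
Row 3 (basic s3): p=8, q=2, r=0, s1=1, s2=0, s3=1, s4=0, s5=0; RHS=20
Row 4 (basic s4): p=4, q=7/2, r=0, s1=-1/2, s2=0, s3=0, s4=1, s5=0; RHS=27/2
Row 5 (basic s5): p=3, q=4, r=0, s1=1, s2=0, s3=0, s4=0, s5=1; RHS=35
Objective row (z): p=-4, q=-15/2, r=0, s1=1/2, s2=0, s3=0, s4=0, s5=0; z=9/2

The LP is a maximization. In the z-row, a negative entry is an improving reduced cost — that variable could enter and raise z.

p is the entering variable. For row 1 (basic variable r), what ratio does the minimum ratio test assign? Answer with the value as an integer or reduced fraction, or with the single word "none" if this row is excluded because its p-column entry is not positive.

Ratio = RHS / (p entry) = (9/2) / 2 = 9/4.

9/4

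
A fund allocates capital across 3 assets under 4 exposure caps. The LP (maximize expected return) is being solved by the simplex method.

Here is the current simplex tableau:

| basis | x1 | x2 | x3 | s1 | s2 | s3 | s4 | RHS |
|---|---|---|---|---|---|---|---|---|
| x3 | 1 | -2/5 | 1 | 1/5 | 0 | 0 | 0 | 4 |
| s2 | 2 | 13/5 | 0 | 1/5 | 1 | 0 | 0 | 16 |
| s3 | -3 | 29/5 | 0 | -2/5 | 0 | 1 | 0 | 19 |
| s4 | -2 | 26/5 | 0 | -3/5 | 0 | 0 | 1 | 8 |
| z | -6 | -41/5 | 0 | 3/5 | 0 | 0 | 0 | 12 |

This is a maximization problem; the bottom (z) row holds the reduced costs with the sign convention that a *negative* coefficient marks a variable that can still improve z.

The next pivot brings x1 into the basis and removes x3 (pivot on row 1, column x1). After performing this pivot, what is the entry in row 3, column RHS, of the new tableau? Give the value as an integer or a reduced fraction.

Pivot element is row 1, column x1: 1.
Normalize row 1: new (row 1, RHS) = 4/1 = 4.
row 3 ← row 3 − (-3)·(new row 1): 19 − (-3)·4 = 31.

31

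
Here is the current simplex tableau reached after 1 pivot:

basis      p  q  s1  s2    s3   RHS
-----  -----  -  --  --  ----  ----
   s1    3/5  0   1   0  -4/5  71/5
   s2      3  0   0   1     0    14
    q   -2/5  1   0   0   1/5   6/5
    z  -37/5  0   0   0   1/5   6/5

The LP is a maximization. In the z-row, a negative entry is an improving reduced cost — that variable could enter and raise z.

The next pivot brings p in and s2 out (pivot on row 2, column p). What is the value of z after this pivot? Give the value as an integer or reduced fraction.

536/15

Minimum ratio for p: 14/3 = 14/3.
z changes by −(z-row coeff of p)·ratio = −(-37/5)·(14/3) = 518/15.
New z = 6/5 + (518/15) = 536/15.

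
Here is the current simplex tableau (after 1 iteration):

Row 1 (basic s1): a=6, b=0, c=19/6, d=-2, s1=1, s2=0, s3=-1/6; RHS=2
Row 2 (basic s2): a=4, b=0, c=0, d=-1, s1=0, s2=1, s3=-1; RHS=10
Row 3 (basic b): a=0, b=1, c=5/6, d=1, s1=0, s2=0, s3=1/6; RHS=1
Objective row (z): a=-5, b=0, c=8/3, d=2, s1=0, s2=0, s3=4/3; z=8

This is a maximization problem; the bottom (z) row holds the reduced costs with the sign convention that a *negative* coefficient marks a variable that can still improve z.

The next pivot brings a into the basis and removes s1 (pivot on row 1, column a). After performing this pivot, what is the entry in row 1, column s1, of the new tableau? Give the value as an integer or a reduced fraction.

1/6

Pivot element is row 1, column a: 6.
Normalize row 1: new (row 1, s1) = 1/6 = 1/6.
Row 1 is the pivot row, so the entry is 1/6.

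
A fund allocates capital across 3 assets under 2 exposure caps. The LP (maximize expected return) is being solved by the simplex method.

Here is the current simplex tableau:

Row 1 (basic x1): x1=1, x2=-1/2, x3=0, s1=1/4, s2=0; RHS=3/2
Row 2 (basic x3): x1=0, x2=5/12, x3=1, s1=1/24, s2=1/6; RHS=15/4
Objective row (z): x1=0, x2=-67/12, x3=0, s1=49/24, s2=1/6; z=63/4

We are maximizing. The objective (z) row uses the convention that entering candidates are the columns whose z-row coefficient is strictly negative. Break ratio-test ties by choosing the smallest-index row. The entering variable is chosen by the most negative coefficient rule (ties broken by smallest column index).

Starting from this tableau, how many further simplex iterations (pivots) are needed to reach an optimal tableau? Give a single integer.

1

pivot: x2 in, x3 out → z = 66
No improving column remains; optimal.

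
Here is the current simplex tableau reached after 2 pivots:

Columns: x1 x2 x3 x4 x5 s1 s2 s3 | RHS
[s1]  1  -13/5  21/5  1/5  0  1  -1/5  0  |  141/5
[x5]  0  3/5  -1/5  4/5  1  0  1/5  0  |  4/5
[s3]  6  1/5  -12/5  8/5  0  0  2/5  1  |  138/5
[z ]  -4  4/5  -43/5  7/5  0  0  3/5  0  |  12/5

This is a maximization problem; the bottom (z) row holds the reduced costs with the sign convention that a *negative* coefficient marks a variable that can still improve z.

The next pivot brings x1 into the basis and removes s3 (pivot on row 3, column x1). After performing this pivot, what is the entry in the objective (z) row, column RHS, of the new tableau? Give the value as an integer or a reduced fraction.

104/5

Pivot element is row 3, column x1: 6.
Normalize row 3: new (row 3, RHS) = (138/5)/6 = 23/5.
z-row ← z-row − (-4)·(new row 3): 12/5 − (-4)·(23/5) = 104/5.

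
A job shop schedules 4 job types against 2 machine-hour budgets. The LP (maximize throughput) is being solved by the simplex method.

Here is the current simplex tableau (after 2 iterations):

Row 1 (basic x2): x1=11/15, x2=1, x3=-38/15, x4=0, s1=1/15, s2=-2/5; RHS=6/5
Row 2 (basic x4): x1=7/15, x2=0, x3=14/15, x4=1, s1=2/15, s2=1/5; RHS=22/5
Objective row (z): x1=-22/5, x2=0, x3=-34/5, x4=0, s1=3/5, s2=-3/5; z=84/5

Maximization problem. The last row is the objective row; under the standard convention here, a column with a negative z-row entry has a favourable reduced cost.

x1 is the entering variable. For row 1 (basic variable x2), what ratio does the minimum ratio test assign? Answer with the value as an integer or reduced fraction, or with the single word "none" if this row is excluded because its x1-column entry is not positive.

Ratio = RHS / (x1 entry) = (6/5) / (11/15) = 18/11.

18/11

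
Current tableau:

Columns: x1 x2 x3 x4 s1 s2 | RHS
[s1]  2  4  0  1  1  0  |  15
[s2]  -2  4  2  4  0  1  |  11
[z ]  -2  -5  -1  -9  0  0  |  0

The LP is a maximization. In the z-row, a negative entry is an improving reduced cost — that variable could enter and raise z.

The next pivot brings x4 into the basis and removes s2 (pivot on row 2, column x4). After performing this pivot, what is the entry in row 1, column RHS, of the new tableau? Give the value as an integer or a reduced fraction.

49/4

Pivot element is row 2, column x4: 4.
Normalize row 2: new (row 2, RHS) = 11/4 = 11/4.
row 1 ← row 1 − 1·(new row 2): 15 − 1·(11/4) = 49/4.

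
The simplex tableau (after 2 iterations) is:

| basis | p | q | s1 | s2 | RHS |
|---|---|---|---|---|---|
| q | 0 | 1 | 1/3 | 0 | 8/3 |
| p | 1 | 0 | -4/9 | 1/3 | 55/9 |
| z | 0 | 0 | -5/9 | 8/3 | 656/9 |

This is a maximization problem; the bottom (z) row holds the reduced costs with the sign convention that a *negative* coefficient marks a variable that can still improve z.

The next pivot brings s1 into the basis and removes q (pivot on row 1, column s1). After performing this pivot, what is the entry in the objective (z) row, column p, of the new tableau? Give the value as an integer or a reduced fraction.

Pivot element is row 1, column s1: 1/3.
Normalize row 1: new (row 1, p) = 0/(1/3) = 0.
z-row ← z-row − (-5/9)·(new row 1): 0 − (-5/9)·0 = 0.

0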